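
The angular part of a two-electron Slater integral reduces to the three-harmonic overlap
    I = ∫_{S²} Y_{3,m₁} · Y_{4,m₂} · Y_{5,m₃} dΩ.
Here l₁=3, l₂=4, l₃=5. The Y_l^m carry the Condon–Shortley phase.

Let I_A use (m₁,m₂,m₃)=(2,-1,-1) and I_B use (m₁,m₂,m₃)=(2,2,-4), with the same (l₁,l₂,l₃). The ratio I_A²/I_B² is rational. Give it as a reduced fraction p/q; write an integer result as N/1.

Same 3,4,5: normalisation and zero-m 3j drop out of the ratio.
A: Δ: 2! 4! 6! / 13! → 1/180180; sum: t=0:+1/432 t=1:−1/1152 = 5/3456; 3j²(3 4 5; 2 -1 -1) = Δ·Π!·Σ² = 625/36036  (sign +1)
B: Δ: 2! 4! 6! / 13! → 1/180180; sum: t=0:+1/8640 t=1:−1/2880 = -1/4320; 3j²(3 4 5; 2 2 -4) = Δ·Π!·Σ² = 8/429  (sign +1)
I_A²/I_B² = (625/36036)/(8/429) = 625/672

625/672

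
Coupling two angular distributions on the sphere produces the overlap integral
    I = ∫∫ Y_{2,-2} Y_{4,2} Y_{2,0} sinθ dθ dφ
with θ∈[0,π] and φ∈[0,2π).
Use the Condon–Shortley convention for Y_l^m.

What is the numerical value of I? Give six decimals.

0.156078

Checks pass: Σm=0; 8 even; l₃=2∈[2,6].
(2·2+1)(2·4+1)(2·2+1) = 225
Δ: 4! 0! 4! / 9! → 1/630
sum: t=2:+1/16 = 1/16
3j²(2 4 2; 0 0 0) = Δ·Π!·Σ² = 2/35  (sign +1)
sum: t=4:+1/96 = 1/96
3j²(2 4 2; -2 2 0) = Δ·Π!·Σ² = 1/42  (sign +1)
combine: 4πI² = 225·2/35·1/42 = 15/49
take √, sign +1: I = 0.15607835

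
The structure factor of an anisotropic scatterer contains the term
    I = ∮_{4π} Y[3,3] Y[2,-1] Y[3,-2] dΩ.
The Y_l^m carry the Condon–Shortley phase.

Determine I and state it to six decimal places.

m-sum 0 ✓  L=8 even ✓  1≤3≤5 ✓
Π(2lᵢ+1) = 7×5×7 = 245
triangle coeff Δ(3,2,3) = 1/3780
Σ_t [0,2]: t=0:+1/24 t=1:−1/4 t=2:+1/24 = -1/6
(3j)²=4/105 [(3 2 3; 0 0 0)], sign=+1
Σ_t [0,0]: t=0:+1/48 = 1/48
(3j)²=5/84 [(3 2 3; 3 -1 -2)], sign=-1
⇒ 4πI² = 5/9
I = (-1)√(5/9/(4π)) = -0.21026104

-0.210261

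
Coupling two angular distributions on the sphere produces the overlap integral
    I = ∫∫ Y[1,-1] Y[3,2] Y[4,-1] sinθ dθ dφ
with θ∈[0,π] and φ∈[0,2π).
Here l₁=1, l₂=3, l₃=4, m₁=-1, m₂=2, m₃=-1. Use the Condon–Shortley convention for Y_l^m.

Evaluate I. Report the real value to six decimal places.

Checks pass: Σm=0; 8 even; l₃=4∈[2,4].
(2·1+1)(2·3+1)(2·4+1) = 189
Δ: 0! 2! 6! / 9! → 1/252
sum: t=0:+1/36 = 1/36
3j²(1 3 4; 0 0 0) = Δ·Π!·Σ² = 4/63  (sign +1)
sum: t=0:+1/240 = 1/240
3j²(1 3 4; -1 2 -1) = Δ·Π!·Σ² = 1/84  (sign -1)
combine: 4πI² = 189·4/63·1/84 = 1/7
take √, sign -1: I = -0.10662181

-0.106622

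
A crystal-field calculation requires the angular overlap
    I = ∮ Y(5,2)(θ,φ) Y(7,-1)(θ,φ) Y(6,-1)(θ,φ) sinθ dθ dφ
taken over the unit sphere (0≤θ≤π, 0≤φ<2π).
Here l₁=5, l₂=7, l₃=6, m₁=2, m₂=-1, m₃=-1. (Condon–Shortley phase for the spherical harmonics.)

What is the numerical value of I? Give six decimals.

0.115962

Checks pass: Σm=0; 18 even; l₃=6∈[2,12].
(2·5+1)(2·7+1)(2·6+1) = 2145
Δ: 6! 4! 8! / 19! → 1/174594420
sum: t=1:−1/4147200 t=2:+1/207360 t=3:−1/82944 t=4:+1/207360 t=5:−1/4147200 = -1/345600
3j²(5 7 6; 0 0 0) = Δ·Π!·Σ² = 420/46189  (sign -1)
sum: t=0:+1/6220800 t=1:−1/345600 t=2:+1/165888 t=3:−1/622080 = 7/4147200
3j²(5 7 6; 2 -1 -1) = Δ·Π!·Σ² = 2401/277134  (sign -1)
combine: 4πI² = 2145·420/46189·2401/277134 = 2521050/14919047
take √, sign +1: I = 0.11596188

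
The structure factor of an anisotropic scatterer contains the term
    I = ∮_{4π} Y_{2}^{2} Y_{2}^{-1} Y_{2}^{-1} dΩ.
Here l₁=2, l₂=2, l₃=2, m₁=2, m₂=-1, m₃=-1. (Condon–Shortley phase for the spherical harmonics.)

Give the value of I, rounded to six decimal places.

0.220728

Checks pass: Σm=0; 6 even; l₃=2∈[0,4].
(2·2+1)(2·2+1)(2·2+1) = 125
Δ: 2! 2! 2! / 7! → 1/630
sum: t=0:+1/8 t=1:−1/1 t=2:+1/8 = -3/4
3j²(2 2 2; 0 0 0) = Δ·Π!·Σ² = 2/35  (sign -1)
sum: t=0:+1/4 = 1/4
3j²(2 2 2; 2 -1 -1) = Δ·Π!·Σ² = 3/35  (sign -1)
combine: 4πI² = 125·2/35·3/35 = 30/49
take √, sign +1: I = 0.22072812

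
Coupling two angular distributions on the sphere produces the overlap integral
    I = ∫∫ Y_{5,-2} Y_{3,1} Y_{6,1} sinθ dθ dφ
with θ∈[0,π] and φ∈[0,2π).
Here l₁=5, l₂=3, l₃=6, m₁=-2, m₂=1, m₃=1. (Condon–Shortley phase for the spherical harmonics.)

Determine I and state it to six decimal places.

0.080575

Checks pass: Σm=0; 14 even; l₃=6∈[2,8].
(2·5+1)(2·3+1)(2·6+1) = 1001
Δ: 2! 8! 4! / 15! → 1/675675
sum: t=0:+1/8640 t=1:−1/2304 t=2:+1/8640 = -7/34560
3j²(5 3 6; 0 0 0) = Δ·Π!·Σ² = 7/429  (sign -1)
sum: t=0:+1/241920 t=1:−1/8640 t=2:+1/5760 = 1/16128
3j²(5 3 6; -2 1 1) = Δ·Π!·Σ² = 5/1001  (sign -1)
combine: 4πI² = 1001·7/429·5/1001 = 35/429
take √, sign +1: I = 0.08057502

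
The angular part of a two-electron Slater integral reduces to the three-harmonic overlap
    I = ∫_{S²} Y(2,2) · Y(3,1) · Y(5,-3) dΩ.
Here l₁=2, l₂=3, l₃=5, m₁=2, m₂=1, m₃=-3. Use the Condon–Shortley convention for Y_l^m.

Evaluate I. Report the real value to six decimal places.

-0.200476

Checks pass: Σm=0; 10 even; l₃=5∈[1,5].
(2·2+1)(2·3+1)(2·5+1) = 385
Δ: 0! 4! 6! / 11! → 1/2310
sum: t=0:+1/144 = 1/144
3j²(2 3 5; 0 0 0) = Δ·Π!·Σ² = 10/231  (sign -1)
sum: t=0:+1/1152 = 1/1152
3j²(2 3 5; 2 1 -3) = Δ·Π!·Σ² = 1/33  (sign +1)
combine: 4πI² = 385·10/231·1/33 = 50/99
take √, sign -1: I = -0.20047604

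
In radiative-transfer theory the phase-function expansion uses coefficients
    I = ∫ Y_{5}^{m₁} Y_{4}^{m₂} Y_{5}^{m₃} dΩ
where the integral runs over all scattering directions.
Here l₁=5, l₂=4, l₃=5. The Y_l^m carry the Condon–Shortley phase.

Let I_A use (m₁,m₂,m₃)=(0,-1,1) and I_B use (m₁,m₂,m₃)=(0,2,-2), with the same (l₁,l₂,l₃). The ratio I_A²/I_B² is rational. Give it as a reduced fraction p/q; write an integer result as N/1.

l's match ⇒ only the (l;m) 3-j factors differ between A and B.
A: triangle coeff Δ(5,4,5) = 1/3153150; Σ_t [0,3]: t=0:+1/17280 t=1:−1/1152 t=2:+1/864 t=3:−1/6912 = 7/34560; (3j)²=1/429 [(5 4 5; 0 -1 1)], sign=+1
B: triangle coeff Δ(5,4,5) = 1/3153150; Σ_t [2,4]: t=2:+1/3456 t=3:−1/1728 t=4:+1/11520 = -7/34560; (3j)²=7/858 [(5 4 5; 0 2 -2)], sign=+1
I_A²/I_B² = (1/429)/(7/858) = 2/7

2/7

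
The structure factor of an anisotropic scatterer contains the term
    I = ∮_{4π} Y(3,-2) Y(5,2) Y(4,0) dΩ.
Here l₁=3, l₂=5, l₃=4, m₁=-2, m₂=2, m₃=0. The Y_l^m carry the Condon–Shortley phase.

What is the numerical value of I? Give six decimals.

Rules hold: Σm=0, L=12 even, 2≤4≤8.
N = 7·11·9 = 693
Δ = 4!·2!·6!/13! = 1/180180
Racah Σ t=1..3: t=1:−1/576 t=2:+1/144 t=3:−1/576 = 1/288
⇒ 3j(3 5 4; 0 0 0)² = 20/1001, sgn +1
Racah Σ t=3..4: t=3:−1/576 t=4:+1/864 = -1/1728
⇒ 3j(3 5 4; -2 2 0)² = 5/1287, sgn -1
4πI² = N·(3j₀)²·(3jₘ)² = 100/1859
I = -1·√(0.0537924/4π) = -0.06542675

-0.065427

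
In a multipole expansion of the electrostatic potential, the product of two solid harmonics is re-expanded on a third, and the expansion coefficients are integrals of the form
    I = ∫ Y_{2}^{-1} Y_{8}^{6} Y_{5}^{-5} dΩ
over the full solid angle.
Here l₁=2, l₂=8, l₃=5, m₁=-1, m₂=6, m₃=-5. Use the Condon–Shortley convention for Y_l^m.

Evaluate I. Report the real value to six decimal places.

0.000000

|2−8|≤5≤2+8 violated ⇒ I = 0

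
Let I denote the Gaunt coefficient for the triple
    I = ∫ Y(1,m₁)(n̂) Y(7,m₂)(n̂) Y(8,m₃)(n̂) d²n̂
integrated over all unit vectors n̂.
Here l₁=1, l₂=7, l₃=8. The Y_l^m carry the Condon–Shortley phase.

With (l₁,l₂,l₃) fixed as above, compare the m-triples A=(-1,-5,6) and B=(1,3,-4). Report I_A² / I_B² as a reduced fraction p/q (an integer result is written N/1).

Same 1,7,8: normalisation and zero-m 3j drop out of the ratio.
A: Δ: 0! 2! 14! / 17! → 1/2040; sum: t=0:+1/1916006400 = 1/1916006400; 3j²(1 7 8; -1 -5 6) = Δ·Π!·Σ² = 91/2040  (sign +1)
B: Δ: 0! 2! 14! / 17! → 1/2040; sum: t=0:+1/174182400 = 1/174182400; 3j²(1 7 8; 1 3 -4) = Δ·Π!·Σ² = 11/340  (sign +1)
I_A²/I_B² = (91/2040)/(11/340) = 91/66

91/66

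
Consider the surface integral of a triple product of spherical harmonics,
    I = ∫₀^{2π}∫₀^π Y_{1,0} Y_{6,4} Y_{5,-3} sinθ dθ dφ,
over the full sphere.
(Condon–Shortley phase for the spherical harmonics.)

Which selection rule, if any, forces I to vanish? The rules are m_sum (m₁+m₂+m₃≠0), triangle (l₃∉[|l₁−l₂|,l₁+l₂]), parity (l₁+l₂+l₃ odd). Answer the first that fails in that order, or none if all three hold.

azimuthal sum: 0 + 4 − 3 = 1  ✗
5 ≤ 5 ≤ 7 (triangle on l)
L = 1 + 6 + 5 = 12 (even)

m_sum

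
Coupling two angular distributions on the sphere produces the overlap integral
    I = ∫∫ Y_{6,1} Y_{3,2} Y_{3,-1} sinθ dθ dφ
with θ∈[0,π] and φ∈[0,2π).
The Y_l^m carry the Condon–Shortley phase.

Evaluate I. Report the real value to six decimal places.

0.000000

Σmᵢ = 2 ≠ 0, so the φ-integral vanishes; I = 0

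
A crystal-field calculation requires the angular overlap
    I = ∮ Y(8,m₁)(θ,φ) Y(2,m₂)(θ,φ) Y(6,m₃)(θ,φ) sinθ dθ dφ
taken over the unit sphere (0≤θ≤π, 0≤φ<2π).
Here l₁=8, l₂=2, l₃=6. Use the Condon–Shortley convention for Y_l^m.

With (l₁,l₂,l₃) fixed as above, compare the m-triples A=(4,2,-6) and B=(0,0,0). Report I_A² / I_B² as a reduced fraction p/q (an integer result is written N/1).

l's match ⇒ only the (l;m) 3-j factors differ between A and B.
A: triangle coeff Δ(8,2,6) = 1/30940; Σ_t [4,4]: t=4:+1/11496038400 = 1/11496038400; (3j)²=1/30940 [(8 2 6; 4 2 -6)], sign=+1
B: triangle coeff Δ(8,2,6) = 1/30940; Σ_t [2,2]: t=2:+1/2073600 = 1/2073600; (3j)²=28/1105 [(8 2 6; 0 0 0)], sign=+1
I_A²/I_B² = (1/30940)/(28/1105) = 1/784

1/784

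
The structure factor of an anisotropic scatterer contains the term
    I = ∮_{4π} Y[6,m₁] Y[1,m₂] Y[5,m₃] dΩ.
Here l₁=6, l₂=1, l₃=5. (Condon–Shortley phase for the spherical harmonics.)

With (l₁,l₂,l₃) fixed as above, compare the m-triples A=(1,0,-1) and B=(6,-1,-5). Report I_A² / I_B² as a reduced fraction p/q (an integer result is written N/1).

35/66

Same 6,1,5: normalisation and zero-m 3j drop out of the ratio.
A: Δ: 2! 10! 0! / 13! → 1/858; sum: t=1:−1/17280 = -1/17280; 3j²(6 1 5; 1 0 -1) = Δ·Π!·Σ² = 35/858  (sign -1)
B: Δ: 2! 10! 0! / 13! → 1/858; sum: t=0:+1/7257600 = 1/7257600; 3j²(6 1 5; 6 -1 -5) = Δ·Π!·Σ² = 1/13  (sign +1)
I_A²/I_B² = (35/858)/(1/13) = 35/66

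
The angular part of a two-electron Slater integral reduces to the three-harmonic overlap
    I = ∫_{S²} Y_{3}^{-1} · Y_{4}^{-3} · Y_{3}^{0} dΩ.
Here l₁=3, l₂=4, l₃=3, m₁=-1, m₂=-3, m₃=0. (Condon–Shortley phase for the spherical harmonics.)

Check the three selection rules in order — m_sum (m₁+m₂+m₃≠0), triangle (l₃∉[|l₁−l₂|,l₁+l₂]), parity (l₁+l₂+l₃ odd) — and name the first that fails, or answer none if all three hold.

m_sum

Σmᵢ = -4  ✗
l₃∈[|l₁−l₂|,l₁+l₂]=[1,7], have l₃=3
Σlᵢ = 10 ⇒ even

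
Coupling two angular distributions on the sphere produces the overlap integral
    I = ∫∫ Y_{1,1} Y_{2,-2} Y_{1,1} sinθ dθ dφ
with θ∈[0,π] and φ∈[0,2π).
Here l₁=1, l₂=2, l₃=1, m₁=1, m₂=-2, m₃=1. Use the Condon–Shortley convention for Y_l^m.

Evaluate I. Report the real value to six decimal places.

m-sum 0 ✓  L=4 even ✓  1≤1≤3 ✓
Π(2lᵢ+1) = 3×5×3 = 45
triangle coeff Δ(1,2,1) = 1/30
Σ_t [1,1]: t=1:−1/1 = -1/1
(3j)²=2/15 [(1 2 1; 0 0 0)], sign=+1
Σ_t [0,0]: t=0:+1/4 = 1/4
(3j)²=1/5 [(1 2 1; 1 -2 1)], sign=+1
⇒ 4πI² = 6/5
I = (+1)√(6/5/(4π)) = 0.30901936

0.309019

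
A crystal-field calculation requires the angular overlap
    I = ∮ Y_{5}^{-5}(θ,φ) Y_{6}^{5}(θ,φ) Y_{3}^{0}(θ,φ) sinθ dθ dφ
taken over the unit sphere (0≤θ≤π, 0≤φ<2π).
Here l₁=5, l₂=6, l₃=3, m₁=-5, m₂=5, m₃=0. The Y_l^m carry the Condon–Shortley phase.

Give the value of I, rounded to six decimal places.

m-sum 0 ✓  L=14 even ✓  1≤3≤11 ✓
Π(2lᵢ+1) = 11×13×7 = 1001
triangle coeff Δ(5,6,3) = 1/675675
Σ_t [3,5]: t=3:−1/8640 t=4:+1/2304 t=5:−1/8640 = 7/34560
(3j)²=7/429 [(5 6 3; 0 0 0)], sign=-1
Σ_t [8,8]: t=8:+1/483840 = 1/483840
(3j)²=3/91 [(5 6 3; -5 5 0)], sign=-1
⇒ 4πI² = 7/13
I = (+1)√(7/13/(4π)) = 0.20700098

0.207001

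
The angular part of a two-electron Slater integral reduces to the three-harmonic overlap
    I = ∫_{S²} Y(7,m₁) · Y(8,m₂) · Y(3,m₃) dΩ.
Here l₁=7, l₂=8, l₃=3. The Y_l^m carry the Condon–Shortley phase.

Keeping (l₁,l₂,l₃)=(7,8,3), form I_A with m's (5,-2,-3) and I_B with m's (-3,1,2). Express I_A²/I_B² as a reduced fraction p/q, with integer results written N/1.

297/1715

Same 7,8,3: normalisation and zero-m 3j drop out of the ratio.
A: Δ: 12! 2! 4! / 19! → 1/5290740; sum: t=2:+1/348364800 = 1/348364800; 3j²(7 8 3; 5 -2 -3) = Δ·Π!·Σ² = 165/58786  (sign +1)
B: Δ: 12! 2! 4! / 19! → 1/5290740; sum: t=8:+1/11612160 t=9:−1/52254720 = 1/14929920; 3j²(7 8 3; -3 1 2) = Δ·Π!·Σ² = 1225/75582  (sign -1)
I_A²/I_B² = (165/58786)/(1225/75582) = 297/1715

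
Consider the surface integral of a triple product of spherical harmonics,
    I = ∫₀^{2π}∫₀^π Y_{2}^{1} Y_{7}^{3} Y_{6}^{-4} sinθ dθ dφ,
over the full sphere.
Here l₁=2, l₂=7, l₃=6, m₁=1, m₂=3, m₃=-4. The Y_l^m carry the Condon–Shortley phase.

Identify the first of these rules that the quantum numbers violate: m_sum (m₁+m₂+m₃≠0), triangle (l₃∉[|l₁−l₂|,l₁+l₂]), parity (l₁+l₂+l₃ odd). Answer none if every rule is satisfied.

Σmᵢ = 0  ✓
l₃∈[|l₁−l₂|,l₁+l₂]=[5,9], have l₃=6  ✓
Σlᵢ = 15 ⇒ odd  ✗

parity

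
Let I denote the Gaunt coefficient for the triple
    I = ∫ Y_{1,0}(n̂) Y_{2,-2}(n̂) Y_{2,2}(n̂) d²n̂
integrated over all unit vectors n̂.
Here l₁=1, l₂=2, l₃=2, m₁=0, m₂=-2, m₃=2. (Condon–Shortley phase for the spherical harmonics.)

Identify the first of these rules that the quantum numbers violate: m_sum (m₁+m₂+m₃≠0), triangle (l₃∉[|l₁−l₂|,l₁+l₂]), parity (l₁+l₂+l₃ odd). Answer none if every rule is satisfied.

m₁+m₂+m₃ = 0 − 2 + 2 = 0  ✓
triangle: |1−2|=1 ≤ l₃=2 ≤ 1+2=3  ✓
parity: l₁+l₂+l₃ = 5 is odd  ✗

parity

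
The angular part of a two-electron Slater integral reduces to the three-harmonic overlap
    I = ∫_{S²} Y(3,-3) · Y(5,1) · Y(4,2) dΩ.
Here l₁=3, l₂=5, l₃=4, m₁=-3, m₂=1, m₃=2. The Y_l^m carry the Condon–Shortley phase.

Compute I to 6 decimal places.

m-sum 0 ✓  L=12 even ✓  2≤4≤8 ✓
Π(2lᵢ+1) = 7×11×9 = 693
triangle coeff Δ(3,5,4) = 1/180180
Σ_t [1,3]: t=1:−1/576 t=2:+1/144 t=3:−1/576 = 1/288
(3j)²=20/1001 [(3 5 4; 0 0 0)], sign=+1
Σ_t [4,4]: t=4:+1/2304 = 1/2304
(3j)²=75/4004 [(3 5 4; -3 1 2)], sign=+1
⇒ 4πI² = 3375/13013
I = (+1)√(3375/13013/(4π)) = 0.14366244

0.143662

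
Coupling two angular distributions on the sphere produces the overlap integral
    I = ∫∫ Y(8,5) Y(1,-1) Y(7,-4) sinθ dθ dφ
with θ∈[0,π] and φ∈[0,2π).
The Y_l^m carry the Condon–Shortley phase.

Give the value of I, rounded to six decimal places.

m-sum 0 ✓  L=16 even ✓  7≤7≤9 ✓
Π(2lᵢ+1) = 17×3×15 = 765
triangle coeff Δ(8,1,7) = 1/2040
Σ_t [1,1]: t=1:−1/25401600 = -1/25401600
(3j)²=8/255 [(8 1 7; 0 0 0)], sign=+1
Σ_t [0,0]: t=0:+1/479001600 = 1/479001600
(3j)²=13/340 [(8 1 7; 5 -1 -4)], sign=-1
⇒ 4πI² = 78/85
I = (-1)√(78/85/(4π)) = -0.27022959

-0.270230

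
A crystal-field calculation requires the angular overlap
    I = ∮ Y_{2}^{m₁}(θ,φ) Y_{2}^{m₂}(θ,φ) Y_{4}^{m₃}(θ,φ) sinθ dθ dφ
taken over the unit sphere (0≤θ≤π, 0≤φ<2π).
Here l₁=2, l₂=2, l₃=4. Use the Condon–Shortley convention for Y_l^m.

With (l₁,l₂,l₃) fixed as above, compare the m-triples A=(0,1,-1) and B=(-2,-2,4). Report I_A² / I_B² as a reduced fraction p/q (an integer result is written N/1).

3/7

l's match ⇒ only the (l;m) 3-j factors differ between A and B.
A: triangle coeff Δ(2,2,4) = 1/630; Σ_t [0,0]: t=0:+1/24 = 1/24; (3j)²=1/21 [(2 2 4; 0 1 -1)], sign=-1
B: triangle coeff Δ(2,2,4) = 1/630; Σ_t [0,0]: t=0:+1/576 = 1/576; (3j)²=1/9 [(2 2 4; -2 -2 4)], sign=+1
I_A²/I_B² = (1/21)/(1/9) = 3/7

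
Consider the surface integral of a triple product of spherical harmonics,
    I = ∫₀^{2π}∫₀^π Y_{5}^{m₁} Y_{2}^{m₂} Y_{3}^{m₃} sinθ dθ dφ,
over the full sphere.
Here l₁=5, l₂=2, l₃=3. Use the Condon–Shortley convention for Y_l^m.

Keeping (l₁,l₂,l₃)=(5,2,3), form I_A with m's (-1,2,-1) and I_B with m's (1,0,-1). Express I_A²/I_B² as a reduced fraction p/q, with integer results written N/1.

1/6

Same 5,2,3: normalisation and zero-m 3j drop out of the ratio.
A: Δ: 4! 6! 0! / 11! → 1/2310; sum: t=4:+1/1152 = 1/1152; 3j²(5 2 3; -1 2 -1) = Δ·Π!·Σ² = 1/154  (sign +1)
B: Δ: 4! 6! 0! / 11! → 1/2310; sum: t=2:+1/192 = 1/192; 3j²(5 2 3; 1 0 -1) = Δ·Π!·Σ² = 3/77  (sign +1)
I_A²/I_B² = (1/154)/(3/77) = 1/6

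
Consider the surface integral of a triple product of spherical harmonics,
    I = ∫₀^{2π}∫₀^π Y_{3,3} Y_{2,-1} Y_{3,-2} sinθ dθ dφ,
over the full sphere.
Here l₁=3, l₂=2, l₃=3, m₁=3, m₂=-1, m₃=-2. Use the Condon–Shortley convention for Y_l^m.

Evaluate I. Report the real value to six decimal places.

m-sum 0 ✓  L=8 even ✓  1≤3≤5 ✓
Π(2lᵢ+1) = 7×5×7 = 245
triangle coeff Δ(3,2,3) = 1/3780
Σ_t [0,2]: t=0:+1/24 t=1:−1/4 t=2:+1/24 = -1/6
(3j)²=4/105 [(3 2 3; 0 0 0)], sign=+1
Σ_t [0,0]: t=0:+1/48 = 1/48
(3j)²=5/84 [(3 2 3; 3 -1 -2)], sign=-1
⇒ 4πI² = 5/9
I = (-1)√(5/9/(4π)) = -0.21026104

-0.210261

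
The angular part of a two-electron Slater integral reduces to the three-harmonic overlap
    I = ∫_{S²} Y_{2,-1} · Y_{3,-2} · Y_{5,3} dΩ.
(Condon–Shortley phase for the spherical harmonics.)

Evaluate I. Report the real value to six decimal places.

Rules hold: Σm=0, L=10 even, 1≤5≤5.
N = 5·7·11 = 385
Δ = 0!·4!·6!/11! = 1/2310
Racah Σ t=0..0: t=0:+1/144 = 1/144
⇒ 3j(2 3 5; 0 0 0)² = 10/231, sgn -1
Racah Σ t=0..0: t=0:+1/720 = 1/720
⇒ 3j(2 3 5; -1 -2 3)² = 8/165, sgn +1
4πI² = N·(3j₀)²·(3jₘ)² = 80/99
I = -1·√(0.808081/4π) = -0.25358436

-0.253584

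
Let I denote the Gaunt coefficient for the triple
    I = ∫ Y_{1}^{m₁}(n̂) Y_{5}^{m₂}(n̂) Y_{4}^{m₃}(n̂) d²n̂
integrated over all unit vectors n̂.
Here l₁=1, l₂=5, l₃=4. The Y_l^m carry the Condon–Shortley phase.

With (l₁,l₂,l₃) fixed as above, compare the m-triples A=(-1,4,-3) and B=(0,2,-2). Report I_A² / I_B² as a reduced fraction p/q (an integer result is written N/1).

l's match ⇒ only the (l;m) 3-j factors differ between A and B.
A: triangle coeff Δ(1,5,4) = 1/495; Σ_t [2,2]: t=2:+1/10080 = 1/10080; (3j)²=4/55 [(1 5 4; -1 4 -3)], sign=-1
B: triangle coeff Δ(1,5,4) = 1/495; Σ_t [1,1]: t=1:−1/1440 = -1/1440; (3j)²=7/165 [(1 5 4; 0 2 -2)], sign=-1
I_A²/I_B² = (4/55)/(7/165) = 12/7

12/7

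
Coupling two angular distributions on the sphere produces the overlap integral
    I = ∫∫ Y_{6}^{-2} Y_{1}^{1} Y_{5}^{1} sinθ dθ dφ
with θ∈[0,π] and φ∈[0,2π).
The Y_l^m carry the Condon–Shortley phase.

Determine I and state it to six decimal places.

Checks pass: Σm=0; 12 even; l₃=5∈[5,7].
(2·6+1)(2·1+1)(2·5+1) = 429
Δ: 2! 10! 0! / 13! → 1/858
sum: t=1:−1/14400 = -1/14400
3j²(6 1 5; 0 0 0) = Δ·Π!·Σ² = 6/143  (sign +1)
sum: t=2:+1/34560 = 1/34560
3j²(6 1 5; -2 1 1) = Δ·Π!·Σ² = 14/429  (sign +1)
combine: 4πI² = 429·6/143·14/429 = 84/143
take √, sign +1: I = 0.21620548

0.216205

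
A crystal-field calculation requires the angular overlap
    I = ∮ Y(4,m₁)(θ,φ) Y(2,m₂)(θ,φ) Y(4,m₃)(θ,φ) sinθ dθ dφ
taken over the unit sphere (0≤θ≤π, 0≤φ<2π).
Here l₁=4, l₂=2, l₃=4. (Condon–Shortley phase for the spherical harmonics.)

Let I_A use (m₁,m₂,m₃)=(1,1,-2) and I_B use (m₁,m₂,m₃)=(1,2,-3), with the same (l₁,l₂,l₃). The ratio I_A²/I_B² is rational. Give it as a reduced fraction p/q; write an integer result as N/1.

Same 4,2,4: normalisation and zero-m 3j drop out of the ratio.
A: Δ: 2! 6! 2! / 11! → 1/13860; sum: t=1:−1/96 t=2:+1/240 = -1/160; 3j²(4 2 4; 1 1 -2) = Δ·Π!·Σ² = 27/1540  (sign -1)
B: Δ: 2! 6! 2! / 11! → 1/13860; sum: t=2:+1/480 = 1/480; 3j²(4 2 4; 1 2 -3) = Δ·Π!·Σ² = 3/110  (sign -1)
I_A²/I_B² = (27/1540)/(3/110) = 9/14

9/14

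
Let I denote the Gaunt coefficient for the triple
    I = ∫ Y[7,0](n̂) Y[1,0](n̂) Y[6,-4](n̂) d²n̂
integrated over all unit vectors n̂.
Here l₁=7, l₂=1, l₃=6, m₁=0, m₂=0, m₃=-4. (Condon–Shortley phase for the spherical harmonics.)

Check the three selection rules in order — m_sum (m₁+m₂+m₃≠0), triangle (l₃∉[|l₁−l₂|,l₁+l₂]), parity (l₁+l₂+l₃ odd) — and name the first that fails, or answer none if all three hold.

m₁+m₂+m₃ = 0 + 0 − 4 = -4  ✗
triangle: |7−1|=6 ≤ l₃=6 ≤ 7+1=8
parity: l₁+l₂+l₃ = 14 is even

m_sum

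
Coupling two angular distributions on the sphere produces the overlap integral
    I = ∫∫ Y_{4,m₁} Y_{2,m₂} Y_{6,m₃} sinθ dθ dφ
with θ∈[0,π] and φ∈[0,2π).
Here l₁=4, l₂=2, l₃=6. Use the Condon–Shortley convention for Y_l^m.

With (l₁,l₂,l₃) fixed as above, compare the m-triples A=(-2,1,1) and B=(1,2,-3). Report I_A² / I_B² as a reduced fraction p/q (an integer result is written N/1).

5/9

l's match ⇒ only the (l;m) 3-j factors differ between A and B.
A: triangle coeff Δ(4,2,6) = 1/6435; Σ_t [0,0]: t=0:+1/8640 = 1/8640; (3j)²=14/1287 [(4 2 6; -2 1 1)], sign=-1
B: triangle coeff Δ(4,2,6) = 1/6435; Σ_t [0,0]: t=0:+1/17280 = 1/17280; (3j)²=14/715 [(4 2 6; 1 2 -3)], sign=-1
I_A²/I_B² = (14/1287)/(14/715) = 5/9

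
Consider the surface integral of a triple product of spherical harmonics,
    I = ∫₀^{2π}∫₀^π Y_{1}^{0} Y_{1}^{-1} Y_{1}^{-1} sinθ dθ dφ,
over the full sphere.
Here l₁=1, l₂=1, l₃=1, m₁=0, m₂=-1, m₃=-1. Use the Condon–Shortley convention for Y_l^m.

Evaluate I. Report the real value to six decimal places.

Σmᵢ = -2 ≠ 0, so the φ-integral vanishes; I = 0

0.000000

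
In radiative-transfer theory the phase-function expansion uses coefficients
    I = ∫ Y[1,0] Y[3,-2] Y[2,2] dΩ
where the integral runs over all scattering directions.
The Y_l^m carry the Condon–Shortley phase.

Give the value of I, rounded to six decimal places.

0.184674

m-sum 0 ✓  L=6 even ✓  2≤2≤4 ✓
Π(2lᵢ+1) = 3×7×5 = 105
triangle coeff Δ(1,3,2) = 1/105
Σ_t [1,1]: t=1:−1/4 = -1/4
(3j)²=3/35 [(1 3 2; 0 0 0)], sign=-1
Σ_t [1,1]: t=1:−1/24 = -1/24
(3j)²=1/21 [(1 3 2; 0 -2 2)], sign=-1
⇒ 4πI² = 3/7
I = (+1)√(3/7/(4π)) = 0.18467439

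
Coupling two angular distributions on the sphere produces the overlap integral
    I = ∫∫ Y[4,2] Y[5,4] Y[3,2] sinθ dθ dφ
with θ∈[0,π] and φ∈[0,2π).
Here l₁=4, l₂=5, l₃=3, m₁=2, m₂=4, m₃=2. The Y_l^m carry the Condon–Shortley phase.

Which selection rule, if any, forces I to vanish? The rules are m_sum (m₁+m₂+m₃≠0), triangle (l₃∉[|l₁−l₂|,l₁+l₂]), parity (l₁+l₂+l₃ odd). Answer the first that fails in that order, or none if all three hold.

m_sum

Σmᵢ = 8  ✗
l₃∈[|l₁−l₂|,l₁+l₂]=[1,9], have l₃=3
Σlᵢ = 12 ⇒ even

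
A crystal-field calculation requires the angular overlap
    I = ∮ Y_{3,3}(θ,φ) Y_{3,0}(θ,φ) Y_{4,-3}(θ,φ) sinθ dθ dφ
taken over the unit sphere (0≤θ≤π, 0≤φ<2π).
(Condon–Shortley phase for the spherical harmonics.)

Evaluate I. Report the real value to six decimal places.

Checks pass: Σm=0; 10 even; l₃=4∈[0,6].
(2·3+1)(2·3+1)(2·4+1) = 441
Δ: 2! 4! 4! / 11! → 1/34650
sum: t=0:+1/72 t=1:−1/16 t=2:+1/72 = -5/144
3j²(3 3 4; 0 0 0) = Δ·Π!·Σ² = 2/77  (sign -1)
sum: t=0:+1/288 = 1/288
3j²(3 3 4; 3 0 -3) = Δ·Π!·Σ² = 1/22  (sign -1)
combine: 4πI² = 441·2/77·1/22 = 63/121
take √, sign +1: I = 0.20355073

0.203551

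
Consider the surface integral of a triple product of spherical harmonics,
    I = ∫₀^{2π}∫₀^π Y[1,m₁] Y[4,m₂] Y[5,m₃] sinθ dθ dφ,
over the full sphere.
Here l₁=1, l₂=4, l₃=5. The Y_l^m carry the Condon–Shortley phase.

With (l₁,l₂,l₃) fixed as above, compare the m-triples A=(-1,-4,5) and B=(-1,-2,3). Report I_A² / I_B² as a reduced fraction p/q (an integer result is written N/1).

45/28

Shared (l₁,l₂,l₃)=(1,4,5): N and (l;000)² cancel in I_A²/I_B².
A: Δ = 0!·2!·8!/11! = 1/495; Racah Σ t=0..0: t=0:+1/80640 = 1/80640; ⇒ 3j(1 4 5; -1 -4 5)² = 1/11, sgn +1
B: Δ = 0!·2!·8!/11! = 1/495; Racah Σ t=0..0: t=0:+1/2880 = 1/2880; ⇒ 3j(1 4 5; -1 -2 3)² = 28/495, sgn +1
I_A²/I_B² = (1/11)/(28/495) = 45/28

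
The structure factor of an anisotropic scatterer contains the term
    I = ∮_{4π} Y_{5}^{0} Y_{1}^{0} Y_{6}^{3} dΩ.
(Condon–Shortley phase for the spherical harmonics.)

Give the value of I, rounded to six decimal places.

0 + 0 + 3 = 3 ≠ 0: azimuthal integral kills it; I = 0

0.000000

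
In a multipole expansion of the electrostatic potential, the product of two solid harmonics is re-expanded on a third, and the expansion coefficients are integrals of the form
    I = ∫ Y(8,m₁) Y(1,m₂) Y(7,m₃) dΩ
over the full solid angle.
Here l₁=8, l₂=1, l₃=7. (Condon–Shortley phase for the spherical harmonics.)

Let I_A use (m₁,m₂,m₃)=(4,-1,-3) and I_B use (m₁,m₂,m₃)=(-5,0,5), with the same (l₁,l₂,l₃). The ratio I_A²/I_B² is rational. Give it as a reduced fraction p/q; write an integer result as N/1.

Shared (l₁,l₂,l₃)=(8,1,7): N and (l;000)² cancel in I_A²/I_B².
A: Δ = 2!·14!·0!/17! = 1/2040; Racah Σ t=0..0: t=0:+1/174182400 = 1/174182400; ⇒ 3j(8 1 7; 4 -1 -3)² = 11/340, sgn +1
B: Δ = 2!·14!·0!/17! = 1/2040; Racah Σ t=1..1: t=1:−1/958003200 = -1/958003200; ⇒ 3j(8 1 7; -5 0 5)² = 13/680, sgn -1
I_A²/I_B² = (11/340)/(13/680) = 22/13

22/13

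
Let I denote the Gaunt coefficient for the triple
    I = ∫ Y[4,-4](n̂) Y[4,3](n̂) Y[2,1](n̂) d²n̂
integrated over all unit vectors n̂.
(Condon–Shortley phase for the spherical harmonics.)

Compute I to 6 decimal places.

m-sum 0 ✓  L=10 even ✓  0≤2≤8 ✓
Π(2lᵢ+1) = 9×9×5 = 405
triangle coeff Δ(4,4,2) = 1/13860
Σ_t [2,4]: t=2:+1/192 t=3:−1/36 t=4:+1/192 = -5/288
(3j)²=20/693 [(4 4 2; 0 0 0)], sign=-1
Σ_t [6,6]: t=6:+1/1440 = 1/1440
(3j)²=7/165 [(4 4 2; -4 3 1)], sign=-1
⇒ 4πI² = 60/121
I = (+1)√(60/121/(4π)) = 0.19864517

0.198645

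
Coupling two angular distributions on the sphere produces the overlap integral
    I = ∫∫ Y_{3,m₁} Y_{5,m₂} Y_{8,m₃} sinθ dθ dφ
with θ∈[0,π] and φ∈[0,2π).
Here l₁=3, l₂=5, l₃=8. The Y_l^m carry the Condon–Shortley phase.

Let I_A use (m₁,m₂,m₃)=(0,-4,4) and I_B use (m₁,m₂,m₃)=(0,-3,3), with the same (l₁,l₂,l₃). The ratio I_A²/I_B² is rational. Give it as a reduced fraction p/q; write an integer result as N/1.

Shared (l₁,l₂,l₃)=(3,5,8): N and (l;000)² cancel in I_A²/I_B².
A: Δ = 0!·6!·10!/17! = 1/136136; Racah Σ t=0..0: t=0:+1/13063680 = 1/13063680; ⇒ 3j(3 5 8; 0 -4 4)² = 10/1547, sgn +1
B: Δ = 0!·6!·10!/17! = 1/136136; Racah Σ t=0..0: t=0:+1/2903040 = 1/2903040; ⇒ 3j(3 5 8; 0 -3 3)² = 75/6188, sgn -1
I_A²/I_B² = (10/1547)/(75/6188) = 8/15

8/15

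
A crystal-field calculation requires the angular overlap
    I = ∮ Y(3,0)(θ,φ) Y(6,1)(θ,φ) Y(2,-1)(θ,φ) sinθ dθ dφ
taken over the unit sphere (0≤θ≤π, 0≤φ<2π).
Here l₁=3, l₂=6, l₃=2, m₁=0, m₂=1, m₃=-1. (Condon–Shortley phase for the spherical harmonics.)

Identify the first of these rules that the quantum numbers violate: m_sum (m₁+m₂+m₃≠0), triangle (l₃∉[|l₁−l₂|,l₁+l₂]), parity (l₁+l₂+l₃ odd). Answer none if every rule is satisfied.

azimuthal sum: 0 + 1 − 1 = 0  ✓
3 ≤ 2 ≤ 9 (triangle on l)  ✗
L = 3 + 6 + 2 = 11 (odd)

triangle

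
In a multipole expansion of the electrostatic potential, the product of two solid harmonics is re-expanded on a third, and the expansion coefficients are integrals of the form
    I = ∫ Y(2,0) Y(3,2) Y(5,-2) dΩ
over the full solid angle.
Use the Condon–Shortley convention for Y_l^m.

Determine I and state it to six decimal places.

0.190188

Rules hold: Σm=0, L=10 even, 1≤5≤5.
N = 5·7·11 = 385
Δ = 0!·4!·6!/11! = 1/2310
Racah Σ t=0..0: t=0:+1/144 = 1/144
⇒ 3j(2 3 5; 0 0 0)² = 10/231, sgn -1
Racah Σ t=0..0: t=0:+1/480 = 1/480
⇒ 3j(2 3 5; 0 2 -2)² = 3/110, sgn -1
4πI² = N·(3j₀)²·(3jₘ)² = 5/11
I = +1·√(0.454545/4π) = 0.19018827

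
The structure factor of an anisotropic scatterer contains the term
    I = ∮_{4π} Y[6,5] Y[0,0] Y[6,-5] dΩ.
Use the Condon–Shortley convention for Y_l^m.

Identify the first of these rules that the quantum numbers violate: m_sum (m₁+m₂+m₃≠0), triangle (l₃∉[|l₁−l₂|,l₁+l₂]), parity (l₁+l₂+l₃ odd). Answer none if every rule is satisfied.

m₁+m₂+m₃ = 5 + 0 − 5 = 0  ✓
triangle: |6−0|=6 ≤ l₃=6 ≤ 6+0=6  ✓
parity: l₁+l₂+l₃ = 12 is even  ✓

none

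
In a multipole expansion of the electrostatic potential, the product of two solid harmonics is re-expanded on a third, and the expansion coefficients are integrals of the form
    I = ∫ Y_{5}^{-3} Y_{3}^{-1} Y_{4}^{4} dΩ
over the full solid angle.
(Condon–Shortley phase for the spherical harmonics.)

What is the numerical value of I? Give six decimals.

m-sum 0 ✓  L=12 even ✓  2≤4≤8 ✓
Π(2lᵢ+1) = 11×7×9 = 693
triangle coeff Δ(5,3,4) = 1/180180
Σ_t [1,3]: t=1:−1/576 t=2:+1/144 t=3:−1/576 = 1/288
(3j)²=20/1001 [(5 3 4; 0 0 0)], sign=+1
Σ_t [2,2]: t=2:+1/5760 = 1/5760
(3j)²=56/2145 [(5 3 4; -3 -1 4)], sign=+1
⇒ 4πI² = 672/1859
I = (+1)√(672/1859/(4π)) = 0.16960553

0.169606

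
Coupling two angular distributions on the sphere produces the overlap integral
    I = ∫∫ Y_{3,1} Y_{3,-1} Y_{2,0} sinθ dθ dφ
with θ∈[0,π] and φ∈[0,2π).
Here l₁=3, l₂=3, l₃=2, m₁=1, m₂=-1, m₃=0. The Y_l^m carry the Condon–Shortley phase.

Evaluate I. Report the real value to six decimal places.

Rules hold: Σm=0, L=8 even, 0≤2≤6.
N = 7·7·5 = 245
Δ = 4!·2!·2!/9! = 1/3780
Racah Σ t=1..3: t=1:−1/24 t=2:+1/4 t=3:−1/24 = 1/6
⇒ 3j(3 3 2; 0 0 0)² = 4/105, sgn +1
Racah Σ t=0..2: t=0:+1/96 t=1:−1/6 t=2:+1/16 = -3/32
⇒ 3j(3 3 2; 1 -1 0)² = 3/140, sgn -1
4πI² = N·(3j₀)²·(3jₘ)² = 1/5
I = -1·√(0.2/4π) = -0.12615663

-0.126157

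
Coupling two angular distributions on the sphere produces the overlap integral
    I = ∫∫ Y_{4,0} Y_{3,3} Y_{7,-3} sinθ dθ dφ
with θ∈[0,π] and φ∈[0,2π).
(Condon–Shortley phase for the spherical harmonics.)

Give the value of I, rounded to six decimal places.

Checks pass: Σm=0; 14 even; l₃=7∈[1,7].
(2·4+1)(2·3+1)(2·7+1) = 945
Δ: 0! 8! 6! / 15! → 1/45045
sum: t=0:+1/20736 = 1/20736
3j²(4 3 7; 0 0 0) = Δ·Π!·Σ² = 35/1287  (sign -1)
sum: t=0:+1/414720 = 1/414720
3j²(4 3 7; 0 3 -3) = Δ·Π!·Σ² = 2/429  (sign +1)
combine: 4πI² = 945·35/1287·2/429 = 2450/20449
take √, sign -1: I = -0.09764322

-0.097643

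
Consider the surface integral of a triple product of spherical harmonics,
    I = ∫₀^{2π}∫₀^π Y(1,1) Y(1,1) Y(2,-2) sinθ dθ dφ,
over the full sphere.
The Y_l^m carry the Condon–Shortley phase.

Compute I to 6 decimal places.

m-sum 0 ✓  L=4 even ✓  0≤2≤2 ✓
Π(2lᵢ+1) = 3×3×5 = 45
triangle coeff Δ(1,1,2) = 1/30
Σ_t [0,0]: t=0:+1/1 = 1/1
(3j)²=2/15 [(1 1 2; 0 0 0)], sign=+1
Σ_t [0,0]: t=0:+1/4 = 1/4
(3j)²=1/5 [(1 1 2; 1 1 -2)], sign=+1
⇒ 4πI² = 6/5
I = (+1)√(6/5/(4π)) = 0.30901936

0.309019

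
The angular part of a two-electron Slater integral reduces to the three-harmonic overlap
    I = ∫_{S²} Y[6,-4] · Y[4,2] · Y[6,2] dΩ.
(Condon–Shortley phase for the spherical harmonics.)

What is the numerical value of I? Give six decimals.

Rules hold: Σm=0, L=16 even, 2≤6≤10.
N = 13·9·13 = 1521
Δ = 4!·8!·4!/17! = 1/15315300
Racah Σ t=0..4: t=0:+1/829440 t=1:−1/25920 t=2:+1/9216 t=3:−1/25920 t=4:+1/829440 = 7/207360
⇒ 3j(6 4 6; 0 0 0)² = 28/2431, sgn +1
Racah Σ t=2..4: t=2:+1/3870720 t=3:−1/181440 t=4:+1/138240 = 23/11612160
⇒ 3j(6 4 6; -4 2 2)² = 529/204204, sgn +1
4πI² = N·(3j₀)²·(3jₘ)² = 1587/34969
I = +1·√(0.0453831/4π) = 0.06009550

0.060095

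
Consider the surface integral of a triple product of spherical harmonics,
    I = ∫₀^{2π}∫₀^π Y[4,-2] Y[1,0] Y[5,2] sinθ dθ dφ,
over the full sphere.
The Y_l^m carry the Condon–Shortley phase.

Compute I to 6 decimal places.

Checks pass: Σm=0; 10 even; l₃=5∈[3,5].
(2·4+1)(2·1+1)(2·5+1) = 297
Δ: 0! 8! 2! / 11! → 1/495
sum: t=0:+1/576 = 1/576
3j²(4 1 5; 0 0 0) = Δ·Π!·Σ² = 5/99  (sign -1)
sum: t=0:+1/1440 = 1/1440
3j²(4 1 5; -2 0 2) = Δ·Π!·Σ² = 7/165  (sign -1)
combine: 4πI² = 297·5/99·7/165 = 7/11
take √, sign +1: I = 0.22503380

0.225034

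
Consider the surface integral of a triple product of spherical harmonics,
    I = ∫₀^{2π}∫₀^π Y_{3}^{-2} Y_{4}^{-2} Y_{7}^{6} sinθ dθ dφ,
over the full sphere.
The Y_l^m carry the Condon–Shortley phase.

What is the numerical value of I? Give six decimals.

0.000000

-2 − 2 + 6 = 2 ≠ 0: azimuthal integral kills it; I = 0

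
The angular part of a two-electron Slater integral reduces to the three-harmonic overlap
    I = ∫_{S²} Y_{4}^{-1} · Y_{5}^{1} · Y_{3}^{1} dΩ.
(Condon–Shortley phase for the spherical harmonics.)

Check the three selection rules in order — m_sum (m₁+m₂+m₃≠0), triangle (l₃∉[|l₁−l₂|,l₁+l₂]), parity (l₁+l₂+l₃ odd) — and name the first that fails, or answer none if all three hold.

m_sum

m₁+m₂+m₃ = -1 + 1 + 1 = 1  ✗
triangle: |4−5|=1 ≤ l₃=3 ≤ 4+5=9
parity: l₁+l₂+l₃ = 12 is even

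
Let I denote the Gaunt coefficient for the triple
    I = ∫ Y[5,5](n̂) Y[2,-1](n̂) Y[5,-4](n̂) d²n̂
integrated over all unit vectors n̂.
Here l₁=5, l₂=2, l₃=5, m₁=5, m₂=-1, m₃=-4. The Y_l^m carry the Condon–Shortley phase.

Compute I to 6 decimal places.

Rules hold: Σm=0, L=12 even, 3≤5≤7.
N = 11·5·11 = 605
Δ = 2!·8!·2!/13! = 1/38610
Racah Σ t=0..2: t=0:+1/2880 t=1:−1/576 t=2:+1/2880 = -1/960
⇒ 3j(5 2 5; 0 0 0)² = 10/429, sgn +1
Racah Σ t=0..0: t=0:+1/80640 = 1/80640
⇒ 3j(5 2 5; 5 -1 -4)² = 9/286, sgn -1
4πI² = N·(3j₀)²·(3jₘ)² = 75/169
I = -1·√(0.443787/4π) = -0.18792404

-0.187924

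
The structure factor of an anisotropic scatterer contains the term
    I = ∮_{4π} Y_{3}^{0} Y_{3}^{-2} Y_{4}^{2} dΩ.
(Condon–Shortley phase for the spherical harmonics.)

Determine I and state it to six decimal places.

-0.044418

m-sum 0 ✓  L=10 even ✓  0≤4≤6 ✓
Π(2lᵢ+1) = 7×7×9 = 441
triangle coeff Δ(3,3,4) = 1/34650
Σ_t [0,2]: t=0:+1/72 t=1:−1/16 t=2:+1/72 = -5/144
(3j)²=2/77 [(3 3 4; 0 0 0)], sign=-1
Σ_t [0,1]: t=0:+1/72 t=1:−1/96 = 1/288
(3j)²=1/462 [(3 3 4; 0 -2 2)], sign=+1
⇒ 4πI² = 3/121
I = (-1)√(3/121/(4π)) = -0.04441841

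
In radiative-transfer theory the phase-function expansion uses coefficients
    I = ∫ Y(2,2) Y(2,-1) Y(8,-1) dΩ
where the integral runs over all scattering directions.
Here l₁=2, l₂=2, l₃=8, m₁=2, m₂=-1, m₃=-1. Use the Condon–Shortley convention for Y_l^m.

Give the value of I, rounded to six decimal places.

|2−2|≤8≤2+2 violated ⇒ I = 0

0.000000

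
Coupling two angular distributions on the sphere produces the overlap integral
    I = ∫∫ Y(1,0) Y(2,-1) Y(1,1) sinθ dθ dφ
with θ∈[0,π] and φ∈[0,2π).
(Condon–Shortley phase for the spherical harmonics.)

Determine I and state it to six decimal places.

Checks pass: Σm=0; 4 even; l₃=1∈[1,3].
(2·1+1)(2·2+1)(2·1+1) = 45
Δ: 2! 0! 2! / 5! → 1/30
sum: t=1:−1/1 = -1/1
3j²(1 2 1; 0 0 0) = Δ·Π!·Σ² = 2/15  (sign +1)
sum: t=1:−1/2 = -1/2
3j²(1 2 1; 0 -1 1) = Δ·Π!·Σ² = 1/10  (sign -1)
combine: 4πI² = 45·2/15·1/10 = 3/5
take √, sign -1: I = -0.21850969

-0.218510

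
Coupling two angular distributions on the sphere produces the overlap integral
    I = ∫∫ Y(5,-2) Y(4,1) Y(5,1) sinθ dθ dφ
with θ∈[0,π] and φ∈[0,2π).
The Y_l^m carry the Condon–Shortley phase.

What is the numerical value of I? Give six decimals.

0.128377

Checks pass: Σm=0; 14 even; l₃=5∈[1,9].
(2·5+1)(2·4+1)(2·5+1) = 1089
Δ: 4! 6! 4! / 15! → 1/3153150
sum: t=0:+1/69120 t=1:−1/1728 t=2:+1/576 t=3:−1/1728 t=4:+1/69120 = 7/11520
3j²(5 4 5; 0 0 0) = Δ·Π!·Σ² = 2/143  (sign -1)
sum: t=1:−1/103680 t=2:+1/2880 t=3:−1/1152 t=4:+1/5184 = -7/20736
3j²(5 4 5; -2 1 1) = Δ·Π!·Σ² = 35/2574  (sign -1)
combine: 4πI² = 1089·2/143·35/2574 = 35/169
take √, sign +1: I = 0.12837656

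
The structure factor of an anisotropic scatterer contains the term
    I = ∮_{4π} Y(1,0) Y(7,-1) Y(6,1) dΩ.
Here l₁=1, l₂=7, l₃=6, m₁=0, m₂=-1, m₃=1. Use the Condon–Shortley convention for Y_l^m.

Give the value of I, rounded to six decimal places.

Rules hold: Σm=0, L=14 even, 6≤6≤8.
N = 3·15·13 = 585
Δ = 2!·0!·12!/15! = 1/1365
Racah Σ t=1..1: t=1:−1/518400 = -1/518400
⇒ 3j(1 7 6; 0 0 0)² = 7/195, sgn -1
Racah Σ t=1..1: t=1:−1/604800 = -1/604800
⇒ 3j(1 7 6; 0 -1 1)² = 16/455, sgn +1
4πI² = N·(3j₀)²·(3jₘ)² = 48/65
I = -1·√(0.738462/4π) = -0.24241473

-0.242415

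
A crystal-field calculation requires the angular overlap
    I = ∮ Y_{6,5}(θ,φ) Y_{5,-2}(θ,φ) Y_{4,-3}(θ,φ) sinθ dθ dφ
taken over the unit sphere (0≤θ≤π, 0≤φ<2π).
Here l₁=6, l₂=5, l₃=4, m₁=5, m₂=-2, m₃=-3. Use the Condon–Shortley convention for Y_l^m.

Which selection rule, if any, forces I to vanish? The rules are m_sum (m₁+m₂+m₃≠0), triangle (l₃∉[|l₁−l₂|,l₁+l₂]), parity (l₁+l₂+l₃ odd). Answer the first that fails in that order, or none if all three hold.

Σmᵢ = 0  ✓
l₃∈[|l₁−l₂|,l₁+l₂]=[1,11], have l₃=4  ✓
Σlᵢ = 15 ⇒ odd  ✗

parity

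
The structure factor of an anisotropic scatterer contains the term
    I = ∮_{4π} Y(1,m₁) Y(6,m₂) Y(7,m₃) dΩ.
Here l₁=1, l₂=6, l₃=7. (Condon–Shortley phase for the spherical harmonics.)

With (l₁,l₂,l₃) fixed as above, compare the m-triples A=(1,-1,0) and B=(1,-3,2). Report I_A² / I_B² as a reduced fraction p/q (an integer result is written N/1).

21/10

Shared (l₁,l₂,l₃)=(1,6,7): N and (l;000)² cancel in I_A²/I_B².
A: Δ = 0!·2!·12!/15! = 1/1365; Racah Σ t=0..0: t=0:+1/1209600 = 1/1209600; ⇒ 3j(1 6 7; 1 -1 0)² = 1/65, sgn -1
B: Δ = 0!·2!·12!/15! = 1/1365; Racah Σ t=0..0: t=0:+1/4354560 = 1/4354560; ⇒ 3j(1 6 7; 1 -3 2)² = 2/273, sgn -1
I_A²/I_B² = (1/65)/(2/273) = 21/10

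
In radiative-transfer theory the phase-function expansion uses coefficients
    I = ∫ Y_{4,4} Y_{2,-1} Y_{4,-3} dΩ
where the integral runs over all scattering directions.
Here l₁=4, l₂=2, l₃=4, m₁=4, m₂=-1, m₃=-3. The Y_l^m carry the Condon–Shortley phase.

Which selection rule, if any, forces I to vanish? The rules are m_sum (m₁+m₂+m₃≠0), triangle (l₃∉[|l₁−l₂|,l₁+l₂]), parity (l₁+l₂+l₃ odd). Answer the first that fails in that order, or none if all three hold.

Σmᵢ = 0  ✓
l₃∈[|l₁−l₂|,l₁+l₂]=[2,6], have l₃=4  ✓
Σlᵢ = 10 ⇒ even  ✓

none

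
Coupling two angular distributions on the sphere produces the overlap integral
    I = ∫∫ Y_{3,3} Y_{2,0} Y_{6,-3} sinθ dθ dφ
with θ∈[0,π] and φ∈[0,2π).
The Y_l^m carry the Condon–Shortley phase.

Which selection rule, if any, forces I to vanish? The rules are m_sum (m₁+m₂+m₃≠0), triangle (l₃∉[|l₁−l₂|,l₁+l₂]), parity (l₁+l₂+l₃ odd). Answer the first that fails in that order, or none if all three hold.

Σmᵢ = 0  ✓
l₃∈[|l₁−l₂|,l₁+l₂]=[1,5], have l₃=6  ✗
Σlᵢ = 11 ⇒ odd

triangle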